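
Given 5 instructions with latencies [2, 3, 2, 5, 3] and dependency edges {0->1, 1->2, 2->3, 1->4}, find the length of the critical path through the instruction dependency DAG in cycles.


Compute longest path through dependency graph: dist(Ik) = max over predecessors of dist + latency(Ik).
dist(I0) = latency 2 = 2
dist(I1) = dist(I0) + 3 = 2 + 3 = 5
dist(I2) = dist(I1) + 2 = 5 + 2 = 7
dist(I3) = dist(I2) + 5 = 7 + 5 = 12
dist(I4) = dist(I1) + 3 = 5 + 3 = 8
Critical path = max dist = 12

12


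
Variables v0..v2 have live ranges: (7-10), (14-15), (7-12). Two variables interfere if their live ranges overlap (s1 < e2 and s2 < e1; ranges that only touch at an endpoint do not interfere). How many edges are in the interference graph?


Check all pairs for overlapping intervals.
Two intervals (s1,e1) and (s2,e2) overlap if s1 < e2 and s2 < e1.
v0 (7-10) vs v1..v2: overlaps v2 -> 1
v1 (14-15) vs v2: overlaps none -> 0
Total overlapping pairs = 1 + 0 = 1

1


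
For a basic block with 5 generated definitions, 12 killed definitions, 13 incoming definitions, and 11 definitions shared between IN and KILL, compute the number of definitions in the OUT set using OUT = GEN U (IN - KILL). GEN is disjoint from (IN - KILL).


IN - KILL: 13 - 11 = 2 surviving definitions
OUT = GEN + surviving = 5 + 2 = 7

7


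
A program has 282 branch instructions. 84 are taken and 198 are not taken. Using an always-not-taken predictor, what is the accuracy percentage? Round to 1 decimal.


Predictor: always-not-taken
Correct predictions = 198
Accuracy = 198 / 282 * 100 = 70.2%

70.2


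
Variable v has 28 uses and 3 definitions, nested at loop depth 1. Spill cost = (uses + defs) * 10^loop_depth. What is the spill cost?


uses + defs = 28 + 3 = 31
10^1 = 10
Spill cost = 31 * 10 = 310

310


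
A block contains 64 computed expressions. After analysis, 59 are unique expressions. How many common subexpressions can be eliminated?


CSE count = total expressions - unique expressions
= 64 - 59 = 5

5


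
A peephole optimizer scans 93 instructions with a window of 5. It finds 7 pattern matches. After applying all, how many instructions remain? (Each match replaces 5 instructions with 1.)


Each match removes 4 instructions.
Total removed = 7 * 4 = 28
Remaining = 93 - 28 = 65

65


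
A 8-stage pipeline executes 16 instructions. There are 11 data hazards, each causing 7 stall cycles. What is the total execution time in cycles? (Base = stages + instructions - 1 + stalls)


Base cycles = 8 + 16 - 1 = 23
Total stalls = 11 * 7 = 77
Total = 23 + 77 = 100

100


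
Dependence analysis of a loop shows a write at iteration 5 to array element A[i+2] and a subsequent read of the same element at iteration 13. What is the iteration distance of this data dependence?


Distance = read iteration - write iteration
= 13 - 5 = 8

8


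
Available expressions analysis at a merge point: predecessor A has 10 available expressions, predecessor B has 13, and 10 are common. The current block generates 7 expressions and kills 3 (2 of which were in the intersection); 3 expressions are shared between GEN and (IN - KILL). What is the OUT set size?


IN = intersection of predecessors = 10
IN - KILL = 10 - 2 = 8
|OUT| = |GEN| + |IN - KILL| - |GEN ∩ (IN - KILL)| = 7 + 8 - 3 = 12

12


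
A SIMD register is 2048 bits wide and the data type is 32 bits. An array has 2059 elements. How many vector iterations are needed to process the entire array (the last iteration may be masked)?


Width = 2048 / 32 = 64 elements per vector op
Iterations = ceil(2059 / 64) = 33

33


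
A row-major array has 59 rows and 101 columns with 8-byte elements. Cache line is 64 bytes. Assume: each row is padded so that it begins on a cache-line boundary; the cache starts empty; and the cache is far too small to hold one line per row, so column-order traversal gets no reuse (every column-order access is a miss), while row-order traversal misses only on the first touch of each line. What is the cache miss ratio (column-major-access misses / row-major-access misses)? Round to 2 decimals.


Each row occupies 101 * 8 = 808 bytes and starts on a line boundary, so it spans ceil(808 / 64) = 13 cache lines.
Row-major traversal misses (one per line touched): 59 * ceil(101 * 8 / 64) = 767
Column-major traversal misses (no reuse, every access misses): 59 * 101 = 5959
Ratio = 5959 / 767 = 7.77

7.77


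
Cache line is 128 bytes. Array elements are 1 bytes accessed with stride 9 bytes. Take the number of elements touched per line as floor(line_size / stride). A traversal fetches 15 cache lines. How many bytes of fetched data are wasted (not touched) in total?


Elements per line = floor(128 / 9) = 14
Bytes used per line = 14 * 1 = 14
Wasted per line = 128 - 14 = 114
Total wasted = 114 * 15 = 1710

1710


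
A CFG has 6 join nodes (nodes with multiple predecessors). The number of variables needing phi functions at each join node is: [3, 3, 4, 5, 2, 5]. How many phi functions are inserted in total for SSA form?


Total phi functions = sum of phi functions at each join node
= 3 + 3 + 4 + 5 + 2 + 5 = 22

22


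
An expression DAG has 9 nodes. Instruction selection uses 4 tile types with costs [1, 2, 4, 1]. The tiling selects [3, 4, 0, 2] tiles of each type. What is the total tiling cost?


Total cost = sum(count_i * cost_i)
= 3*1 + 4*2 + 0*4 + 2*1
= 13

13


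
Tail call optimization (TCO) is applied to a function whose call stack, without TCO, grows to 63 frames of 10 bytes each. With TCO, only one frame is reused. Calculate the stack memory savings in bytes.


Without TCO: 63 * 10 = 630 bytes
With TCO: reuse 1 frame = 10 bytes
Savings = 630 - 10 = 620

620


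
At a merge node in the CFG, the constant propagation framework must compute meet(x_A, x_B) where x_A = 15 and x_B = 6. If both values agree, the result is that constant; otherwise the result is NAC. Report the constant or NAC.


Meet operation: if both paths give the same constant, result is that constant; if they differ, result is NAC (not-a-constant).
Path A: 15, Path B: 6 -> differ
Result: not-a-constant -> NAC

NAC


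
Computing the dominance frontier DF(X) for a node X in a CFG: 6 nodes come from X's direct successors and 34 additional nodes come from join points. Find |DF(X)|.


DF(X) = direct successor contributions + join point contributions
= 6 + 34 = 40

40


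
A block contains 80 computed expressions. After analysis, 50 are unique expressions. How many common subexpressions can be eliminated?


CSE count = total expressions - unique expressions
= 80 - 50 = 30

30


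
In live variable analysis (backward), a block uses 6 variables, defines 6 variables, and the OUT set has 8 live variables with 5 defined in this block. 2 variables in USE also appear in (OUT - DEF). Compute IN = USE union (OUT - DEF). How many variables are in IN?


OUT - DEF: 8 - 5 = 3
|IN| = |USE| + |OUT - DEF| - |USE ∩ (OUT - DEF)| = 6 + 3 - 2 = 7

7


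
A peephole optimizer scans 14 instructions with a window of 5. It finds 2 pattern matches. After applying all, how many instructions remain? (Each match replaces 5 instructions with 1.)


Each match removes 4 instructions.
Total removed = 2 * 4 = 8
Remaining = 14 - 8 = 6

6


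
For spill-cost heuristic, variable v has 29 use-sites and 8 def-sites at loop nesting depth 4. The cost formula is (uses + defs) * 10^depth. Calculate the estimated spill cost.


uses + defs = 29 + 8 = 37
10^4 = 10000
Spill cost = 37 * 10000 = 370000

370000


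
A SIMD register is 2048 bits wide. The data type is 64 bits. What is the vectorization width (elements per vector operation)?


Width = SIMD bits / data type bits
= 2048 / 64 = 32

32


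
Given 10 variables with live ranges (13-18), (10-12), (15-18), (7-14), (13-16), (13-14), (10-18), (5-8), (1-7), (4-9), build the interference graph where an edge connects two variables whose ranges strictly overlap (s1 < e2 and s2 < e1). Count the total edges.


Check all pairs for overlapping intervals.
Two intervals (s1,e1) and (s2,e2) overlap if s1 < e2 and s2 < e1.
v0 (13-18) vs v1..v9: overlaps v2, v3, v4, v5, v6 -> 5
v1 (10-12) vs v2..v9: overlaps v3, v6 -> 2
v2 (15-18) vs v3..v9: overlaps v4, v6 -> 2
v3 (7-14) vs v4..v9: overlaps v4, v5, v6, v7, v9 -> 5
v4 (13-16) vs v5..v9: overlaps v5, v6 -> 2
v5 (13-14) vs v6..v9: overlaps v6 -> 1
v6 (10-18) vs v7..v9: overlaps none -> 0
v7 (5-8) vs v8..v9: overlaps v8, v9 -> 2
v8 (1-7) vs v9: overlaps v9 -> 1
Total overlapping pairs = 5 + 2 + 2 + 5 + 2 + 1 + 0 + 2 + 1 = 20

20


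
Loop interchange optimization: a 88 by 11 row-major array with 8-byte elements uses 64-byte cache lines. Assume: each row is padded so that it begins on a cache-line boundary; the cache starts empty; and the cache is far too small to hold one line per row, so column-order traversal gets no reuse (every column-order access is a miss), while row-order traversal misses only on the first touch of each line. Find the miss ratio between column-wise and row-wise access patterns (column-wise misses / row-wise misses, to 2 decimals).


Each row occupies 11 * 8 = 88 bytes and starts on a line boundary, so it spans ceil(88 / 64) = 2 cache lines.
Row-major traversal misses (one per line touched): 88 * ceil(11 * 8 / 64) = 176
Column-major traversal misses (no reuse, every access misses): 88 * 11 = 968
Ratio = 968 / 176 = 5.5

5.5


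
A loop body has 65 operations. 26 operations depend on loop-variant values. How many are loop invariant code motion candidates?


Invariant candidates = total - loop-dependent
= 65 - 26 = 39

39


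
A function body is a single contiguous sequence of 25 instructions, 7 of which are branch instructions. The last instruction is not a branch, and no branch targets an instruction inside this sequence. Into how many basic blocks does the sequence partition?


With no in-sequence branch targets, the leaders are the first instruction plus the instruction after each branch.
Number of basic blocks = branches + 1
= 7 + 1 = 8

8


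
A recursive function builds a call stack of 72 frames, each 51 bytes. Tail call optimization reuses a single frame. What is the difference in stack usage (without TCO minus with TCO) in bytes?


Without TCO: 72 * 51 = 3672 bytes
With TCO: reuse 1 frame = 51 bytes
Savings = 3672 - 51 = 3621

3621


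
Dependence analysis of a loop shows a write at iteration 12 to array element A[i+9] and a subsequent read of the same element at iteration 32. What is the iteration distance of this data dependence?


Distance = read iteration - write iteration
= 32 - 12 = 20

20


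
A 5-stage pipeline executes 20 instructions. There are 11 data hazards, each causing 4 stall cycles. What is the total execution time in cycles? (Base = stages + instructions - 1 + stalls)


Base cycles = 5 + 20 - 1 = 24
Total stalls = 11 * 4 = 44
Total = 24 + 44 = 68

68


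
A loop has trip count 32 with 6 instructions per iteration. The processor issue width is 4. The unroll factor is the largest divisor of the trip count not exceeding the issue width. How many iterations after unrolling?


Largest divisor of 32 <= 4 is 4
New iterations = 32 / 4 = 8

8


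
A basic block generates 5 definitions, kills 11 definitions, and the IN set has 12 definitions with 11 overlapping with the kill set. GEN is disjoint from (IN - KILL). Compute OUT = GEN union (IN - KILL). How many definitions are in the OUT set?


IN - KILL: 12 - 11 = 1 surviving definitions
OUT = GEN + surviving = 5 + 1 = 6

6


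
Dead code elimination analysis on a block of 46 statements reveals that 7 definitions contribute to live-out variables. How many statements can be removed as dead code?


Dead code = total statements - live definitions
= 46 - 7 = 39

39


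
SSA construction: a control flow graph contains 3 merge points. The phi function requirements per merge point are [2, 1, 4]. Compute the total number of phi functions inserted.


Total phi functions = sum of phi functions at each join node
= 2 + 1 + 4 = 7

7


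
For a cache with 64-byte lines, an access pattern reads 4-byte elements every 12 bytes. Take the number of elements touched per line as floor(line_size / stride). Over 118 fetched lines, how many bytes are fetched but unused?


Elements per line = floor(64 / 12) = 5
Bytes used per line = 5 * 4 = 20
Wasted per line = 64 - 20 = 44
Total wasted = 44 * 118 = 5192

5192


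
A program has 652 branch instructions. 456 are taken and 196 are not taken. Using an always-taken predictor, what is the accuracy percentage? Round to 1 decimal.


Predictor: always-taken
Correct predictions = 456
Accuracy = 456 / 652 * 100 = 69.9%

69.9


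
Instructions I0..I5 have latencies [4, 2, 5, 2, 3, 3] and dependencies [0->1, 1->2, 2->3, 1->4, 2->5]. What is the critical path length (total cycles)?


Compute longest path through dependency graph: dist(Ik) = max over predecessors of dist + latency(Ik).
dist(I0) = latency 4 = 4
dist(I1) = dist(I0) + 2 = 4 + 2 = 6
dist(I2) = dist(I1) + 5 = 6 + 5 = 11
dist(I3) = dist(I2) + 2 = 11 + 2 = 13
dist(I4) = dist(I1) + 3 = 6 + 3 = 9
dist(I5) = dist(I2) + 3 = 11 + 3 = 14
Critical path = max dist = 14

14


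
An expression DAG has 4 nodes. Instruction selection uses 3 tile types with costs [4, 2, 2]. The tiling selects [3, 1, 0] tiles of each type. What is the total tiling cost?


Total cost = sum(count_i * cost_i)
= 3*4 + 1*2 + 0*2
= 14

14


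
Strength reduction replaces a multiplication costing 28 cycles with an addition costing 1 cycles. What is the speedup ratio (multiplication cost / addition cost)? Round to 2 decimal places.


Ratio = mult_cost / add_cost = 28 / 1 = 28.0

28.0


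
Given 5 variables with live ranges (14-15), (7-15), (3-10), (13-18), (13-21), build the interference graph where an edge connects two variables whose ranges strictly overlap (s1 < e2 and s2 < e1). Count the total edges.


Check all pairs for overlapping intervals.
Two intervals (s1,e1) and (s2,e2) overlap if s1 < e2 and s2 < e1.
v0 (14-15) vs v1..v4: overlaps v1, v3, v4 -> 3
v1 (7-15) vs v2..v4: overlaps v2, v3, v4 -> 3
v2 (3-10) vs v3..v4: overlaps none -> 0
v3 (13-18) vs v4: overlaps v4 -> 1
Total overlapping pairs = 3 + 3 + 0 + 1 = 7

7


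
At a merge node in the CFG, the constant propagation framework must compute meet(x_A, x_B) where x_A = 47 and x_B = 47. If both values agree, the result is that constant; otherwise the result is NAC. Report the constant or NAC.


Meet operation: if both paths give the same constant, result is that constant; if they differ, result is NAC (not-a-constant).
Path A: 47, Path B: 47 -> equal
Result: constant -> 47

47


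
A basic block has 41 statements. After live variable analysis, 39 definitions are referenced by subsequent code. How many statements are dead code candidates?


Dead code = total statements - live definitions
= 41 - 39 = 2

2


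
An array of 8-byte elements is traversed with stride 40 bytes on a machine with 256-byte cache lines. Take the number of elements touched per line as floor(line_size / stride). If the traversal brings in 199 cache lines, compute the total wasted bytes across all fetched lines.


Elements per line = floor(256 / 40) = 6
Bytes used per line = 6 * 8 = 48
Wasted per line = 256 - 48 = 208
Total wasted = 208 * 199 = 41392

41392


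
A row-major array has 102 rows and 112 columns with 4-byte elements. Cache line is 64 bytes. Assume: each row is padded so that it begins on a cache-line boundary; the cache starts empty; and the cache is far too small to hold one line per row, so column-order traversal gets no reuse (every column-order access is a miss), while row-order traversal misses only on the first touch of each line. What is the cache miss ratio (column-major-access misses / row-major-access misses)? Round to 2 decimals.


Each row occupies 112 * 4 = 448 bytes and starts on a line boundary, so it spans ceil(448 / 64) = 7 cache lines.
Row-major traversal misses (one per line touched): 102 * ceil(112 * 4 / 64) = 714
Column-major traversal misses (no reuse, every access misses): 102 * 112 = 11424
Ratio = 11424 / 714 = 16.0

16.0


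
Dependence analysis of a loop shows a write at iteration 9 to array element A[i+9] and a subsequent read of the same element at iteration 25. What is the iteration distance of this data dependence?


Distance = read iteration - write iteration
= 25 - 9 = 16

16


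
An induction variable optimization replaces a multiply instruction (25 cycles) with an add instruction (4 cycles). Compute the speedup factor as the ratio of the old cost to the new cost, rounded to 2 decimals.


Ratio = mult_cost / add_cost = 25 / 4 = 6.25

6.25


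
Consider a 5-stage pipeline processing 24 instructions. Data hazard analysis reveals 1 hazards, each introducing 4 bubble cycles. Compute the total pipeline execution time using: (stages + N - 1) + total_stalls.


Base cycles = 5 + 24 - 1 = 28
Total stalls = 1 * 4 = 4
Total = 28 + 4 = 32

32


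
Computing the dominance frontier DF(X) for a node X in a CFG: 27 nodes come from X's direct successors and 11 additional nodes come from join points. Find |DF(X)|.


DF(X) = direct successor contributions + join point contributions
= 27 + 11 = 38

38


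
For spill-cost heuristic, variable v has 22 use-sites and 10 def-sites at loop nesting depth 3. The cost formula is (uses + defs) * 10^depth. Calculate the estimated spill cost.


uses + defs = 22 + 10 = 32
10^3 = 1000
Spill cost = 32 * 1000 = 32000

32000


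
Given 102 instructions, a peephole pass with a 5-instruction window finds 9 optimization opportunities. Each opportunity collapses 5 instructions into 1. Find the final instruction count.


Each match removes 4 instructions.
Total removed = 9 * 4 = 36
Remaining = 102 - 36 = 66

66


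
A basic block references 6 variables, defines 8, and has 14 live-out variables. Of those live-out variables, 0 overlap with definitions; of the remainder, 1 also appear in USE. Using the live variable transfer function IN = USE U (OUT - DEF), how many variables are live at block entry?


OUT - DEF: 14 - 0 = 14
|IN| = |USE| + |OUT - DEF| - |USE ∩ (OUT - DEF)| = 6 + 14 - 1 = 19

19


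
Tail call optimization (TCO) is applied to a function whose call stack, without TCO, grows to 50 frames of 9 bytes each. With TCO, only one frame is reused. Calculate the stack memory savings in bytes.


Without TCO: 50 * 9 = 450 bytes
With TCO: reuse 1 frame = 9 bytes
Savings = 450 - 9 = 441

441


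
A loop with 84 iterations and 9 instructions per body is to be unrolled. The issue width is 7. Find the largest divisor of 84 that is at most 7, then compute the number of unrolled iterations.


Largest divisor of 84 <= 7 is 7
New iterations = 84 / 7 = 12

12


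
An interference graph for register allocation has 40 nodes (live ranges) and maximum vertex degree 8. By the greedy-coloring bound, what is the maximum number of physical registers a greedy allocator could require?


Greedy coloring never needs more than (max_degree + 1) colors: when coloring a vertex, at most max_degree neighbors are already colored.
Upper bound = 8 + 1 = 9

9


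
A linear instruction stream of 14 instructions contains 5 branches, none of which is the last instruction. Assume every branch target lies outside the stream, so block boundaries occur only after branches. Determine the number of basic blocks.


With no in-sequence branch targets, the leaders are the first instruction plus the instruction after each branch.
Number of basic blocks = branches + 1
= 5 + 1 = 6

6


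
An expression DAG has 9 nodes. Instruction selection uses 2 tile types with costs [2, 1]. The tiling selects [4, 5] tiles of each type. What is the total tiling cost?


Total cost = sum(count_i * cost_i)
= 4*2 + 5*1
= 13

13


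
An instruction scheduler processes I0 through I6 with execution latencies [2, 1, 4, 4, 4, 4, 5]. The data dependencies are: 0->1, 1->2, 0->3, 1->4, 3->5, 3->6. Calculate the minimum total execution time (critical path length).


Compute longest path through dependency graph: dist(Ik) = max over predecessors of dist + latency(Ik).
dist(I0) = latency 2 = 2
dist(I1) = dist(I0) + 1 = 2 + 1 = 3
dist(I2) = dist(I1) + 4 = 3 + 4 = 7
dist(I3) = dist(I0) + 4 = 2 + 4 = 6
dist(I4) = dist(I1) + 4 = 3 + 4 = 7
dist(I5) = dist(I3) + 4 = 6 + 4 = 10
dist(I6) = dist(I3) + 5 = 6 + 5 = 11
Critical path = max dist = 11

11


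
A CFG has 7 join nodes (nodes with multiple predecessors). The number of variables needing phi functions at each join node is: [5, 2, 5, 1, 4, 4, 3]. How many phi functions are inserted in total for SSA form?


Total phi functions = sum of phi functions at each join node
= 5 + 2 + 5 + 1 + 4 + 4 + 3 = 24

24


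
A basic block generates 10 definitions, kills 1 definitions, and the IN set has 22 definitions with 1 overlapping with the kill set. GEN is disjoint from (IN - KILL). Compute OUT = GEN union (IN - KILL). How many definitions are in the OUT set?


IN - KILL: 22 - 1 = 21 surviving definitions
OUT = GEN + surviving = 10 + 21 = 31

31


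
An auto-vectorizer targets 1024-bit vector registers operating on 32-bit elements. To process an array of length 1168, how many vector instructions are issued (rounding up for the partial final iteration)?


Width = 1024 / 32 = 32 elements per vector op
Iterations = ceil(1168 / 32) = 37

37


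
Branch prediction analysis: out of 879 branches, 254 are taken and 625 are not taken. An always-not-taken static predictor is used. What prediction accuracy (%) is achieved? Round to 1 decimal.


Predictor: always-not-taken
Correct predictions = 625
Accuracy = 625 / 879 * 100 = 71.1%

71.1


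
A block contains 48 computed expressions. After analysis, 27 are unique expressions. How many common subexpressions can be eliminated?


CSE count = total expressions - unique expressions
= 48 - 27 = 21

21


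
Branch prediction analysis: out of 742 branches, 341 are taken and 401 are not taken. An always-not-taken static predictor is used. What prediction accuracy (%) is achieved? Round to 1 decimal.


Predictor: always-not-taken
Correct predictions = 401
Accuracy = 401 / 742 * 100 = 54.0%

54.0


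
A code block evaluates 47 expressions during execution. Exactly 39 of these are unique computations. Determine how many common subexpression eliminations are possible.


CSE count = total expressions - unique expressions
= 47 - 39 = 8

8


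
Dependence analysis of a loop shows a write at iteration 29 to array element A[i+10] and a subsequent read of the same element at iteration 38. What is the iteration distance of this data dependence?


Distance = read iteration - write iteration
= 38 - 29 = 9

9


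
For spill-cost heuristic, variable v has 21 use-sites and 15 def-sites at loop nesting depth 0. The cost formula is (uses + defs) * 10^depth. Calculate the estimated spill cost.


uses + defs = 21 + 15 = 36
10^0 = 1
Spill cost = 36 * 1 = 36

36


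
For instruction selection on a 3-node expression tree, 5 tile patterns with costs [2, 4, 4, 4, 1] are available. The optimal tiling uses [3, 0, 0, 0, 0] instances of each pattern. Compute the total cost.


Total cost = sum(count_i * cost_i)
= 3*2 + 0*4 + 0*4 + 0*4 + 0*1
= 6

6


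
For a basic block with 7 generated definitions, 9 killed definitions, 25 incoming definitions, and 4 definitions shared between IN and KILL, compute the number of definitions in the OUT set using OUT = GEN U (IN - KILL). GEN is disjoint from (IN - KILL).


IN - KILL: 25 - 4 = 21 surviving definitions
OUT = GEN + surviving = 7 + 21 = 28

28


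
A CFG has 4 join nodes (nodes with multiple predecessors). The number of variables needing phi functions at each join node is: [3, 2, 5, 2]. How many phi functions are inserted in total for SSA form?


Total phi functions = sum of phi functions at each join node
= 3 + 2 + 5 + 2 = 12

12


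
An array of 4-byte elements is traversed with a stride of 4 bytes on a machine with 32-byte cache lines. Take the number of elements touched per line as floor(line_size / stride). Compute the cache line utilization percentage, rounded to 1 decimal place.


Elements per cache line = floor(32 / 4) = 8
Bytes used = 8 * 4 = 32
Utilization = 32 / 32 * 100 = 100.0%

100.0


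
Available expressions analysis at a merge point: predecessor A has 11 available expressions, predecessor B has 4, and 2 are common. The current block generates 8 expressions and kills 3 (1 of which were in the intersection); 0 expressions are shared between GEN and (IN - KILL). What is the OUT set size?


IN = intersection of predecessors = 2
IN - KILL = 2 - 1 = 1
|OUT| = |GEN| + |IN - KILL| - |GEN ∩ (IN - KILL)| = 8 + 1 - 0 = 9

9


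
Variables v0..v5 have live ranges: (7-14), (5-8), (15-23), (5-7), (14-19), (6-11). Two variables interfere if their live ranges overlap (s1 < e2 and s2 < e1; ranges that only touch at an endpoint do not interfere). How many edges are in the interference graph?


Check all pairs for overlapping intervals.
Two intervals (s1,e1) and (s2,e2) overlap if s1 < e2 and s2 < e1.
v0 (7-14) vs v1..v5: overlaps v1, v5 -> 2
v1 (5-8) vs v2..v5: overlaps v3, v5 -> 2
v2 (15-23) vs v3..v5: overlaps v4 -> 1
v3 (5-7) vs v4..v5: overlaps v5 -> 1
v4 (14-19) vs v5: overlaps none -> 0
Total overlapping pairs = 2 + 2 + 1 + 1 + 0 = 6

6


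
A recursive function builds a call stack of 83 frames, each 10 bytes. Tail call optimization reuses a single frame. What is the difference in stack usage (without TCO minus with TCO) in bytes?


Without TCO: 83 * 10 = 830 bytes
With TCO: reuse 1 frame = 10 bytes
Savings = 830 - 10 = 820

820


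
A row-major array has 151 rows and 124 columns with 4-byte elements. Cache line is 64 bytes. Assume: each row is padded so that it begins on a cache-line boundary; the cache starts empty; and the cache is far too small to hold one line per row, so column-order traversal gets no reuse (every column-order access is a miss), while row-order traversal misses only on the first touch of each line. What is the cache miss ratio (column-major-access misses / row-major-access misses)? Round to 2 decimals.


Each row occupies 124 * 4 = 496 bytes and starts on a line boundary, so it spans ceil(496 / 64) = 8 cache lines.
Row-major traversal misses (one per line touched): 151 * ceil(124 * 4 / 64) = 1208
Column-major traversal misses (no reuse, every access misses): 151 * 124 = 18724
Ratio = 18724 / 1208 = 15.5

15.5


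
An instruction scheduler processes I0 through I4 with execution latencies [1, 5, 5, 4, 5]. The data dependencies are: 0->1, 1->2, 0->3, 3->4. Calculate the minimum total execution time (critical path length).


Compute longest path through dependency graph: dist(Ik) = max over predecessors of dist + latency(Ik).
dist(I0) = latency 1 = 1
dist(I1) = dist(I0) + 5 = 1 + 5 = 6
dist(I2) = dist(I1) + 5 = 6 + 5 = 11
dist(I3) = dist(I0) + 4 = 1 + 4 = 5
dist(I4) = dist(I3) + 5 = 5 + 5 = 10
Critical path = max dist = 11

11


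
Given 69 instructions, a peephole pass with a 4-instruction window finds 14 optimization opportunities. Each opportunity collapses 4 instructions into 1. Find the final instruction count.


Each match removes 3 instructions.
Total removed = 14 * 3 = 42
Remaining = 69 - 42 = 27

27


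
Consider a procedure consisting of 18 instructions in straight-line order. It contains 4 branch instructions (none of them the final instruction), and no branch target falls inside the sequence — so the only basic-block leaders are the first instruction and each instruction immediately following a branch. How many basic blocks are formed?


With no in-sequence branch targets, the leaders are the first instruction plus the instruction after each branch.
Number of basic blocks = branches + 1
= 4 + 1 = 5

5


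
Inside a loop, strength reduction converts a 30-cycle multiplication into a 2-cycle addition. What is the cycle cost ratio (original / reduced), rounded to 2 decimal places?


Ratio = mult_cost / add_cost = 30 / 2 = 15.0

15.0


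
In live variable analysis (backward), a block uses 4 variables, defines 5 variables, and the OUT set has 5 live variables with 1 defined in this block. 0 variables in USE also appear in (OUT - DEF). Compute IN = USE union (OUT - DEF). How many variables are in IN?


OUT - DEF: 5 - 1 = 4
|IN| = |USE| + |OUT - DEF| - |USE ∩ (OUT - DEF)| = 4 + 4 - 0 = 8

8


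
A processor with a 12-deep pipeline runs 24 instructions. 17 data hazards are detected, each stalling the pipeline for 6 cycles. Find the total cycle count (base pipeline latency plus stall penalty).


Base cycles = 12 + 24 - 1 = 35
Total stalls = 17 * 6 = 102
Total = 35 + 102 = 137

137


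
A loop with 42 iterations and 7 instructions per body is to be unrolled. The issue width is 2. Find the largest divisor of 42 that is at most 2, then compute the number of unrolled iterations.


Largest divisor of 42 <= 2 is 2
New iterations = 42 / 2 = 21

21


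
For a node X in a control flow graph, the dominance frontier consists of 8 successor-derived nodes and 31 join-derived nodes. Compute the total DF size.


DF(X) = direct successor contributions + join point contributions
= 8 + 31 = 39

39


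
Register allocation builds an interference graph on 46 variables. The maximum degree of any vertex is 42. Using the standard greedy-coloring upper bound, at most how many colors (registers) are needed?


Greedy coloring never needs more than (max_degree + 1) colors: when coloring a vertex, at most max_degree neighbors are already colored.
Upper bound = 42 + 1 = 43

43


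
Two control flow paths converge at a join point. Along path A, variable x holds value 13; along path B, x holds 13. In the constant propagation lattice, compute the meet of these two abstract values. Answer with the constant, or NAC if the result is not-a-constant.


Meet operation: if both paths give the same constant, result is that constant; if they differ, result is NAC (not-a-constant).
Path A: 13, Path B: 13 -> equal
Result: constant -> 13

13


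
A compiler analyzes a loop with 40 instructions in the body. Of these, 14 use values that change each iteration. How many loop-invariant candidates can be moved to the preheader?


Invariant candidates = total - loop-dependent
= 40 - 14 = 26

26


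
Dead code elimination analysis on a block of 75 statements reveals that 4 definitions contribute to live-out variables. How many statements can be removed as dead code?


Dead code = total statements - live definitions
= 75 - 4 = 71

71


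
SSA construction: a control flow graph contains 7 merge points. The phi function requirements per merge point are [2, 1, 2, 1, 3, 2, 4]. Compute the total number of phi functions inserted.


Total phi functions = sum of phi functions at each join node
= 2 + 1 + 2 + 1 + 3 + 2 + 4 = 15

15


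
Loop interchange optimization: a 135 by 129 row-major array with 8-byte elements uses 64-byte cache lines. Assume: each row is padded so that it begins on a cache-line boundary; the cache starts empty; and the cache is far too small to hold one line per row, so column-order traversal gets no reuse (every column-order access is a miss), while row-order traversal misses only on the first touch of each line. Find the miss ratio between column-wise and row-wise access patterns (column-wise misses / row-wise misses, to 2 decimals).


Each row occupies 129 * 8 = 1032 bytes and starts on a line boundary, so it spans ceil(1032 / 64) = 17 cache lines.
Row-major traversal misses (one per line touched): 135 * ceil(129 * 8 / 64) = 2295
Column-major traversal misses (no reuse, every access misses): 135 * 129 = 17415
Ratio = 17415 / 2295 = 7.59

7.59


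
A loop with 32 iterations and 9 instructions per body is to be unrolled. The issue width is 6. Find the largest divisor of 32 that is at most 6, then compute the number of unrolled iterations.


Largest divisor of 32 <= 6 is 4
New iterations = 32 / 4 = 8

8


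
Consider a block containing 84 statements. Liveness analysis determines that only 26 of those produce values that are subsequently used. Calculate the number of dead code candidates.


Dead code = total statements - live definitions
= 84 - 26 = 58

58


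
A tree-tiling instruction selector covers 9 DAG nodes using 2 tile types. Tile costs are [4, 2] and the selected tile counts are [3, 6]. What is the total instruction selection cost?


Total cost = sum(count_i * cost_i)
= 3*4 + 6*2
= 24

24


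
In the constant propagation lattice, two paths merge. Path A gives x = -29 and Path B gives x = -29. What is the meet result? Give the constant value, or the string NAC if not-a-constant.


Meet operation: if both paths give the same constant, result is that constant; if they differ, result is NAC (not-a-constant).
Path A: -29, Path B: -29 -> equal
Result: constant -> -29

-29


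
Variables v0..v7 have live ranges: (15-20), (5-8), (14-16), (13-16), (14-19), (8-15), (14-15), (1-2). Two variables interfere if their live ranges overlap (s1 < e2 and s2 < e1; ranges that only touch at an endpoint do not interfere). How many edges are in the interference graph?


Check all pairs for overlapping intervals.
Two intervals (s1,e1) and (s2,e2) overlap if s1 < e2 and s2 < e1.
v0 (15-20) vs v1..v7: overlaps v2, v3, v4 -> 3
v1 (5-8) vs v2..v7: overlaps none -> 0
v2 (14-16) vs v3..v7: overlaps v3, v4, v5, v6 -> 4
v3 (13-16) vs v4..v7: overlaps v4, v5, v6 -> 3
v4 (14-19) vs v5..v7: overlaps v5, v6 -> 2
v5 (8-15) vs v6..v7: overlaps v6 -> 1
v6 (14-15) vs v7: overlaps none -> 0
Total overlapping pairs = 3 + 0 + 4 + 3 + 2 + 1 + 0 = 13

13


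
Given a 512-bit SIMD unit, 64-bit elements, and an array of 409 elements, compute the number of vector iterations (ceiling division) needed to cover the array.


Width = 512 / 64 = 8 elements per vector op
Iterations = ceil(409 / 8) = 52

52


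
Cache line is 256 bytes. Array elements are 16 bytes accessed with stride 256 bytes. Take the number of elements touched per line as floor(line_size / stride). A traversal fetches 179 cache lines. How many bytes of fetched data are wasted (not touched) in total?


Elements per line = floor(256 / 256) = 1
Bytes used per line = 1 * 16 = 16
Wasted per line = 256 - 16 = 240
Total wasted = 240 * 179 = 42960

42960


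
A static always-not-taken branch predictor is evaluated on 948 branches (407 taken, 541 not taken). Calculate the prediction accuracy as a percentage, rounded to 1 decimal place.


Predictor: always-not-taken
Correct predictions = 541
Accuracy = 541 / 948 * 100 = 57.1%

57.1


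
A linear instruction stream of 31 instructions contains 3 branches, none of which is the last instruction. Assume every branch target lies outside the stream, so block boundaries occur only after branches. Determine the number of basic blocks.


With no in-sequence branch targets, the leaders are the first instruction plus the instruction after each branch.
Number of basic blocks = branches + 1
= 3 + 1 = 4

4


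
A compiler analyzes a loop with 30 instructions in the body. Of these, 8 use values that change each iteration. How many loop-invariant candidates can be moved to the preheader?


Invariant candidates = total - loop-dependent
= 30 - 8 = 22

22


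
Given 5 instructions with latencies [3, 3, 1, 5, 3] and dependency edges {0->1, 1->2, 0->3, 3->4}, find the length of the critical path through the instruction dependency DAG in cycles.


Compute longest path through dependency graph: dist(Ik) = max over predecessors of dist + latency(Ik).
dist(I0) = latency 3 = 3
dist(I1) = dist(I0) + 3 = 3 + 3 = 6
dist(I2) = dist(I1) + 1 = 6 + 1 = 7
dist(I3) = dist(I0) + 5 = 3 + 5 = 8
dist(I4) = dist(I3) + 3 = 8 + 3 = 11
Critical path = max dist = 11

11


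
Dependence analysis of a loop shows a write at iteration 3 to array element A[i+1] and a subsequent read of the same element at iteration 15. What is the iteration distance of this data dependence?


Distance = read iteration - write iteration
= 15 - 3 = 12

12


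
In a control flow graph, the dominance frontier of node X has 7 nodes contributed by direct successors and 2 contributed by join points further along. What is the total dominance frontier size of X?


DF(X) = direct successor contributions + join point contributions
= 7 + 2 = 9

9


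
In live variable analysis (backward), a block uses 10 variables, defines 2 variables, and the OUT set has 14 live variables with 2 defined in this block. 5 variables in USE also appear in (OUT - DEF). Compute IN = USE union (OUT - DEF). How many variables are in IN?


OUT - DEF: 14 - 2 = 12
|IN| = |USE| + |OUT - DEF| - |USE ∩ (OUT - DEF)| = 10 + 12 - 5 = 17

17


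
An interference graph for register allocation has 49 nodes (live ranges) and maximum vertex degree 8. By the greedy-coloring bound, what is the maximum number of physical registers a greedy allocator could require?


Greedy coloring never needs more than (max_degree + 1) colors: when coloring a vertex, at most max_degree neighbors are already colored.
Upper bound = 8 + 1 = 9

9


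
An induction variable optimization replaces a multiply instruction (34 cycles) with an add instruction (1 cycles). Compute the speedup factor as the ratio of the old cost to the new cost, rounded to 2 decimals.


Ratio = mult_cost / add_cost = 34 / 1 = 34.0

34.0


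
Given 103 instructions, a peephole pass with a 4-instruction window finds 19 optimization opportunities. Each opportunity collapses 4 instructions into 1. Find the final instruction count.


Each match removes 3 instructions.
Total removed = 19 * 3 = 57
Remaining = 103 - 57 = 46

46


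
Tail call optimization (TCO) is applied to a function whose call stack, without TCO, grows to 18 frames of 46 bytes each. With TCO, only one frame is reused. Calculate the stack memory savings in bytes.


Without TCO: 18 * 46 = 828 bytes
With TCO: reuse 1 frame = 46 bytes
Savings = 828 - 46 = 782

782


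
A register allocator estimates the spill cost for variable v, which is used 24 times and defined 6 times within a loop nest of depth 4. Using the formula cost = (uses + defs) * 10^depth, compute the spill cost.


uses + defs = 24 + 6 = 30
10^4 = 10000
Spill cost = 30 * 10000 = 300000

300000


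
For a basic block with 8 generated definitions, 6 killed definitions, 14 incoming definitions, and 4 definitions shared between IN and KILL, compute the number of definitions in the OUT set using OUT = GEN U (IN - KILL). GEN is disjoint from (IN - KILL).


IN - KILL: 14 - 4 = 10 surviving definitions
OUT = GEN + surviving = 8 + 10 = 18

18


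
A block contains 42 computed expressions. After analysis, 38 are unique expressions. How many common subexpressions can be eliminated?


CSE count = total expressions - unique expressions
= 42 - 38 = 4

4


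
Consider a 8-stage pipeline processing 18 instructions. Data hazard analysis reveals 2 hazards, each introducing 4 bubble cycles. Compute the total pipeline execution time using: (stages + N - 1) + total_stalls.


Base cycles = 8 + 18 - 1 = 25
Total stalls = 2 * 4 = 8
Total = 25 + 8 = 33

33


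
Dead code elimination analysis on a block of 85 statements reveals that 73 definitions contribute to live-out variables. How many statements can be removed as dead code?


Dead code = total statements - live definitions
= 85 - 73 = 12

12


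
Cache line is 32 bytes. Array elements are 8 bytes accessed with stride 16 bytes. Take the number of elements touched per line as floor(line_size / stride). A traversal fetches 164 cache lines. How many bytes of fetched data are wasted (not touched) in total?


Elements per line = floor(32 / 16) = 2
Bytes used per line = 2 * 8 = 16
Wasted per line = 32 - 16 = 16
Total wasted = 16 * 164 = 2624

2624


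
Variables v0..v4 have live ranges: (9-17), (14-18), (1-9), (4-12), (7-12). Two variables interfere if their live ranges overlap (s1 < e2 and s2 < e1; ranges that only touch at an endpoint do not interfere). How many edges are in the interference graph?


Check all pairs for overlapping intervals.
Two intervals (s1,e1) and (s2,e2) overlap if s1 < e2 and s2 < e1.
v0 (9-17) vs v1..v4: overlaps v1, v3, v4 -> 3
v1 (14-18) vs v2..v4: overlaps none -> 0
v2 (1-9) vs v3..v4: overlaps v3, v4 -> 2
v3 (4-12) vs v4: overlaps v4 -> 1
Total overlapping pairs = 3 + 0 + 2 + 1 = 6

6
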